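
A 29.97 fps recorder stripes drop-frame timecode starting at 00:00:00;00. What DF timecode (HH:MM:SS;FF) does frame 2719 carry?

Ten DF minutes hold 17982 frames, so frame 2719 lies in block 0 (frames 0–17981) with 2719 frames into that block.
The block's first minute is 1800 frames and the rest 1798 each; 2719 frames reaches minute 1, so 0 × 18 + 1 × 2 = 2 labels have been skipped so far.
Adding those back, label number 2719 + 2 = 2721 at 30 labels/s is 90 s + 21 f = 0 h 1 min 30 s frame 21, i.e. 00:01:30;21.

00:01:30;21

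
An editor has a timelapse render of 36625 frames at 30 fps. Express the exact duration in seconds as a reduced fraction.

7325/6 seconds

Running time = 36625 ÷ (30) = 36625 × 1/30 = 7325/6 s.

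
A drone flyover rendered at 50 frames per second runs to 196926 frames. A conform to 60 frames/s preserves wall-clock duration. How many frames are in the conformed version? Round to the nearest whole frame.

236311 frames

Frames at target rate = 196926 × (60) / (50) = 1181556/5 ≈ 236311.200.
Nearest whole frame: 236311.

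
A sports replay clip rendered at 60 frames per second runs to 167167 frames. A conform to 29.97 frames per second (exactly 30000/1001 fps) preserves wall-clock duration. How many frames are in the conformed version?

Target frames = source frames × (target rate / source rate) = 167167 × (30000/1001)/(60) = 167167 × 500/1001 = 83500.

83500 frames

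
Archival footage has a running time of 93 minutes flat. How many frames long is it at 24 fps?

133920 frames

93 min = 5580 s.
Frames = 5580 × 24 = 133920.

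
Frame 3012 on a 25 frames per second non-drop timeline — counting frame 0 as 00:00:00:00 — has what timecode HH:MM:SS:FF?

00:02:00:12

3012 ÷ 25 = 120 full seconds, remainder 12 frames.
120 s = 0 h 2 min 0 s.
Timecode: 00:02:00:12.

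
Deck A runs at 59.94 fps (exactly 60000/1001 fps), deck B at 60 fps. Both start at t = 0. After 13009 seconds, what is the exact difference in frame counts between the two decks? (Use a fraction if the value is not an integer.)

780540/1001 frames

A emits 60000/1001 × 13009 = 780540000/1001 frames; B emits 60 × 13009 = 780540.
Difference = 780540/1001 frames (≈ 779.7602); B is ahead of A.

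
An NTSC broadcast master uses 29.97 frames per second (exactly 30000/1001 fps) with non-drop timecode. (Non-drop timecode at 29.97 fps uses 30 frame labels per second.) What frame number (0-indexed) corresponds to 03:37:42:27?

frame 391887

Total seconds to the label: (3 × 3600 + 37 × 60 + 42) = 13062.
Frame index = 13062 × 30 + 27 = 391887.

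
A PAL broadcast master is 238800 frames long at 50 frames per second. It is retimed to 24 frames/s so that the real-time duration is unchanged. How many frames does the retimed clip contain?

Target frames = source frames × (target rate / source rate) = 238800 × (24)/(50) = 238800 × 12/25 = 114624.

114624 frames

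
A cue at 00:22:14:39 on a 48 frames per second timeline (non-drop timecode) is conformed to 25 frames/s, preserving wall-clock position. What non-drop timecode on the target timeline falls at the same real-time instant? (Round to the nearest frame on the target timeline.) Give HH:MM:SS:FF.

00:22:14:20

Source frame index: (0×3600 + 22×60 + 14) × 48 + 39 = 64071.
Real time: 64071 / (48) = 21357/16 s.
Target frame: (21357/16) × (25) = 533925/16 ≈ 33370.312 → 33370.
At 25 labels/s: frame 33370 → 00:22:14:20.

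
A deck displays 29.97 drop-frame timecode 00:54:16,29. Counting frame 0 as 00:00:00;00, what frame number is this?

As if non-drop at 30 labels/s: (0 × 3600 + 54 × 60 + 16) × 30 + 29 = 97709.
Minute boundaries passed: 54; those not divisible by 10: 54 − 5 = 49; dropped labels = 2 × 49 = 98.
Actual frame index = 97709 − 98 = 97611.

97611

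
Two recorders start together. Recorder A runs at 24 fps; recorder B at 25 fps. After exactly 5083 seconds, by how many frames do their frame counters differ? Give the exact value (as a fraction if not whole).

5083 frames

A emits 24 × 5083 = 121992 frames; B emits 25 × 5083 = 127075.
Difference = 5083 frames; B is ahead of A.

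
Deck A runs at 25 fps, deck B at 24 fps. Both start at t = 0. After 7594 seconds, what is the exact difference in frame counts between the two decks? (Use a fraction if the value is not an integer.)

A emits 25 × 7594 = 189850 frames; B emits 24 × 7594 = 182256.
Difference = 7594 frames; B is behind A.

7594 frames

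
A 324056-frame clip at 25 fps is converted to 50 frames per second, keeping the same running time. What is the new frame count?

648112 frames

Frames at target rate = 324056 × (50) / (25) = 648112.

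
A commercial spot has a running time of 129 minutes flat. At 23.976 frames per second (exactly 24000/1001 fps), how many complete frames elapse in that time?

129 min = 7740 s.
Frames = 7740 × 24000/1001 = 185760000/1001 ≈ 185574.4256.
Complete frames: 185574.

185574 frames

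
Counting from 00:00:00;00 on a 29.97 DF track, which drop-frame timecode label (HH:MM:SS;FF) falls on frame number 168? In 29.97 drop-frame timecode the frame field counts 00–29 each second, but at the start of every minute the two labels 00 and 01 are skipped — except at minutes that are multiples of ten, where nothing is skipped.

00:00:05;18

Each 10-minute DF block holds 10 × 60 × 30 − 9 × 2 = 17982 frames. 168 ÷ 17982 → 0 full blocks, remainder 168.
Within the partial block the first minute is 1800 frames and each further minute 1798, so 0 further minute boundaries passed. Total skipped labels = 18 × 0 + 2 × 0 = 0.
Non-drop label index = 168 + 0 = 168; at 30 labels/s that is 00:00:05:18, i.e. DF 00:00:05;18.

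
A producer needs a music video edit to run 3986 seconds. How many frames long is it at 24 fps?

95664 frames

Frames = 3986 × 24 = 95664.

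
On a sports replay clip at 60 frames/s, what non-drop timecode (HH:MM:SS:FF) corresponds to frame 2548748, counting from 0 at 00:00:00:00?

2548748 ÷ 60 = 42479 full seconds, remainder 8 frames.
42479 s = 11 h 47 min 59 s.
Timecode: 11:47:59:08.

11:47:59:08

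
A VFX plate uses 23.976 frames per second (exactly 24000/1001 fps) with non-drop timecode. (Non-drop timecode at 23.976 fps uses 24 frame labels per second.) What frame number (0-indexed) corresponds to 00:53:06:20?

Total seconds to the label: (0 × 3600 + 53 × 60 + 6) = 3186.
Frame index = 3186 × 24 + 20 = 76484.

frame 76484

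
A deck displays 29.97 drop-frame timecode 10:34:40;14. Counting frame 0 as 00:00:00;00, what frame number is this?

As if non-drop at 30 labels/s: (10 × 3600 + 34 × 60 + 40) × 30 + 14 = 1142414.
Minute boundaries passed: 634; those not divisible by 10: 634 − 63 = 571; dropped labels = 2 × 571 = 1142.
Actual frame index = 1142414 − 1142 = 1141272.

1141272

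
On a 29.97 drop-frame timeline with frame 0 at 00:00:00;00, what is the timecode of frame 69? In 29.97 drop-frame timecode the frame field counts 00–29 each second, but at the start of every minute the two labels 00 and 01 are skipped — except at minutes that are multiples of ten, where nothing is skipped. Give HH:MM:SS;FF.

Ten DF minutes hold 17982 frames, so frame 69 lies in block 0 (frames 0–17981) with 69 frames into that block.
The block's first minute is 1800 frames and the rest 1798 each; 69 frames reaches minute 0, so 0 × 18 + 0 × 2 = 0 labels have been skipped so far.
Adding those back, label number 69 + 0 = 69 at 30 labels/s is 2 s + 9 f = 0 h 0 min 2 s frame 9, i.e. 00:00:02;09.

00:00:02;09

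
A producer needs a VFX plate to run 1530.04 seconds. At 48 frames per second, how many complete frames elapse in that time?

73441 frames

Frames = 1530.04 × 48 = 1836048/25 ≈ 73441.9200.
Complete frames: 73441.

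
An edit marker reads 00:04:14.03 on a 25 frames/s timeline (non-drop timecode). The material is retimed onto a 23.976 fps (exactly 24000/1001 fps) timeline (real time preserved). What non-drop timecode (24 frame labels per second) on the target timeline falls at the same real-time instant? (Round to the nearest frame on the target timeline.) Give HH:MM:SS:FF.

Source frame index: (0×3600 + 4×60 + 14) × 25 + 3 = 6353.
Real time: 6353 / (25) = 6353/25 s.
Target frame: (6353/25) × (24000/1001) = 6098880/1001 ≈ 6092.787 → 6093.
At 24 labels/s: frame 6093 → 00:04:13:21.

00:04:13:21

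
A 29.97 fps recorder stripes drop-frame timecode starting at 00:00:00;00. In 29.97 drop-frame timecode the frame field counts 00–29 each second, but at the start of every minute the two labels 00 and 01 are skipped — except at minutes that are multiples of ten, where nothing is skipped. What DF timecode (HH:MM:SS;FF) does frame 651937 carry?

06:02:32;29

Each 10-minute DF block holds 10 × 60 × 30 − 9 × 2 = 17982 frames. 651937 ÷ 17982 → 36 full blocks, remainder 4585.
Within the partial block the first minute is 1800 frames and each further minute 1798, so 2 further minute boundaries passed. Total skipped labels = 18 × 36 + 2 × 2 = 652.
Non-drop label index = 651937 + 652 = 652589; at 30 labels/s that is 06:02:32:29, i.e. DF 06:02:32;29.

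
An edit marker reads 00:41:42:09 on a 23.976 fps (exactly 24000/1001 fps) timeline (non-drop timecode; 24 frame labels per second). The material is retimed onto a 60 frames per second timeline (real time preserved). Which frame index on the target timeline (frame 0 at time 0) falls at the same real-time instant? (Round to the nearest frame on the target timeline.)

Source frame index: (0×3600 + 41×60 + 42) × 24 + 9 = 60057.
Real time: 60057 / (24000/1001) = 20039019/8000 s.
Target frame: (20039019/8000) × (60) = 60117057/400 ≈ 150292.642 → 150293.

frame 150293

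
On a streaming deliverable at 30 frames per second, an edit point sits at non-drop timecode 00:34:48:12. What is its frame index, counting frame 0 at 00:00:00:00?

62652

Total seconds to the label: (0 × 3600 + 34 × 60 + 48) = 2088.
Frame index = 2088 × 30 + 12 = 62652.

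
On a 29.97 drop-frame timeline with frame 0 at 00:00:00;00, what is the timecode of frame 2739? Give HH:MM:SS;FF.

Each 10-minute DF block holds 10 × 60 × 30 − 9 × 2 = 17982 frames. 2739 ÷ 17982 → 0 full blocks, remainder 2739.
Within the partial block the first minute is 1800 frames and each further minute 1798, so 1 further minute boundary passed. Total skipped labels = 18 × 0 + 2 × 1 = 2.
Non-drop label index = 2739 + 2 = 2741; at 30 labels/s that is 00:01:31:11, i.e. DF 00:01:31;11.

00:01:31;11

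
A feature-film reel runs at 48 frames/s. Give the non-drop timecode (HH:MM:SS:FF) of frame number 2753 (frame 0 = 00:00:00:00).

2753 ÷ 48 = 57 full seconds, remainder 17 frames.
57 s = 0 h 0 min 57 s.
Timecode: 00:00:57:17.

00:00:57:17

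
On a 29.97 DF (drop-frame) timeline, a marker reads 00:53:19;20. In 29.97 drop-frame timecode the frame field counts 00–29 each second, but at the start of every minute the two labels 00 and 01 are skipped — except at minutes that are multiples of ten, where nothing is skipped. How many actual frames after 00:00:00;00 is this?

95894

Complete 10-minute blocks: 5, each 17982 frames → 89910.
Remaining 3 whole minutes in the current block: 1800 + 2 × 1798 = 5396 frames.
Within the current minute: 19 × 30 + 20 − 2 = 588 (labels ;00/;01 skipped at this minute). Total = 89910 + 5396 + 588 = 95894.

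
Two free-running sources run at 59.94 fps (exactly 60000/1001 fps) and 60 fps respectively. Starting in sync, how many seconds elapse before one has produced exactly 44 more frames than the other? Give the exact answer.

11011/15 seconds

The gap grows by |60 − 60000/1001| = 60/1001 frames per second.
Time for a 44-frame gap: 44 ÷ (60/1001) = 11011/15 s.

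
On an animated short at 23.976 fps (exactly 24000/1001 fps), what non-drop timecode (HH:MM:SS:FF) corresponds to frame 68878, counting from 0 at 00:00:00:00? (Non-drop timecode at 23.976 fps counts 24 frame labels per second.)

68878 ÷ 24 = 2869 full seconds, remainder 22 frames.
2869 s = 0 h 47 min 49 s.
Timecode: 00:47:49:22.

00:47:49:22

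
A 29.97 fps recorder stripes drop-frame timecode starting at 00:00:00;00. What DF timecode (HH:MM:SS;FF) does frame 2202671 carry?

Each 10-minute DF block holds 10 × 60 × 30 − 9 × 2 = 17982 frames. 2202671 ÷ 17982 → 122 full blocks, remainder 8867.
Within the partial block the first minute is 1800 frames and each further minute 1798, so 4 further minute boundaries passed. Total skipped labels = 18 × 122 + 2 × 4 = 2204.
Non-drop label index = 2202671 + 2204 = 2204875; at 30 labels/s that is 20:24:55:25, i.e. DF 20:24:55;25.

20:24:55;25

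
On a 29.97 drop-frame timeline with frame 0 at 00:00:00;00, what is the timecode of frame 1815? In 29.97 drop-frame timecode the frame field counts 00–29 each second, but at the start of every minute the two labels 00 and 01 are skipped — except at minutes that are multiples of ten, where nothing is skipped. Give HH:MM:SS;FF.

Each 10-minute DF block holds 10 × 60 × 30 − 9 × 2 = 17982 frames. 1815 ÷ 17982 → 0 full blocks, remainder 1815.
Within the partial block the first minute is 1800 frames and each further minute 1798, so 1 further minute boundary passed. Total skipped labels = 18 × 0 + 2 × 1 = 2.
Non-drop label index = 1815 + 2 = 1817; at 30 labels/s that is 00:01:00:17, i.e. DF 00:01:00;17.

00:01:00;17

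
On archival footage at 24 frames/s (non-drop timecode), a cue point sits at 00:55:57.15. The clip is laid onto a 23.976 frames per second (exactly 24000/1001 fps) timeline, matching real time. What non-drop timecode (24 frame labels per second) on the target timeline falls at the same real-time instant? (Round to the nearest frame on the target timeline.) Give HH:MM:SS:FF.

Source frame index: (0×3600 + 55×60 + 57) × 24 + 15 = 80583.
Real time: 80583 / (24) = 26861/8 s.
Target frame: (26861/8) × (24000/1001) = 80583000/1001 ≈ 80502.498 → 80502.
At 24 labels/s: frame 80502 → 00:55:54:06.

00:55:54:06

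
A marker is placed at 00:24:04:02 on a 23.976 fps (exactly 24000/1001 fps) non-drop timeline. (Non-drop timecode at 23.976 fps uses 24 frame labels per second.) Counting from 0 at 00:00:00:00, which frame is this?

Total seconds to the label: (0 × 3600 + 24 × 60 + 4) = 1444.
Frame index = 1444 × 24 + 2 = 34658.

frame 34658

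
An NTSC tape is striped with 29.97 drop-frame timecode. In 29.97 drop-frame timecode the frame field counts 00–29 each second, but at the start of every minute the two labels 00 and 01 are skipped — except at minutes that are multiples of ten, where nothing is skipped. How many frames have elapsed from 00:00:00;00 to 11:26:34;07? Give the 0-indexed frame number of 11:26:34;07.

1234591

Complete 10-minute blocks: 68, each 17982 frames → 1222776.
Remaining 6 whole minutes in the current block: 1800 + 5 × 1798 = 10790 frames.
Within the current minute: 34 × 30 + 7 − 2 = 1025 (labels ;00/;01 skipped at this minute). Total = 1222776 + 10790 + 1025 = 1234591.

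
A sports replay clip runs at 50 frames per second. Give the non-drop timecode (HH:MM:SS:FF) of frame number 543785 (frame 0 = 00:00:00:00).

543785 ÷ 50 = 10875 full seconds, remainder 35 frames.
10875 s = 3 h 1 min 15 s.
Timecode: 03:01:15:35.

03:01:15:35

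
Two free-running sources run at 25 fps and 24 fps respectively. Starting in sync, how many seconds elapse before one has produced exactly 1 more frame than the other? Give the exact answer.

1 seconds

The gap grows by |24 − 25| = 1 frame per second.
Time for a 1-frame gap: 1 ÷ (1) = 1 s.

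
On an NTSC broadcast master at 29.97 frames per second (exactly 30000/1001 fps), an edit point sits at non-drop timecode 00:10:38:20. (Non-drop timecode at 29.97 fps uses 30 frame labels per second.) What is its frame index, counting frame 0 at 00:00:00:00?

Total seconds to the label: (0 × 3600 + 10 × 60 + 38) = 638.
Frame index = 638 × 30 + 20 = 19160.

19160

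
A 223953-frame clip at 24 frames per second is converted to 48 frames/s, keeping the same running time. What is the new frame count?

Frames at target rate = 223953 × (48) / (24) = 447906.

447906 frames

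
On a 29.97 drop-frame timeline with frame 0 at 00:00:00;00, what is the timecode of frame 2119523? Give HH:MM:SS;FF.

Ten DF minutes hold 17982 frames, so frame 2119523 lies in block 117 (frames 2103894–2121875) with 15629 frames into that block.
The block's first minute is 1800 frames and the rest 1798 each; 15629 frames reaches minute 8, so 117 × 18 + 8 × 2 = 2122 labels have been skipped so far.
Adding those back, label number 2119523 + 2122 = 2121645 at 30 labels/s is 70721 s + 15 f = 19 h 38 min 41 s frame 15, i.e. 19:38:41;15.

19:38:41;15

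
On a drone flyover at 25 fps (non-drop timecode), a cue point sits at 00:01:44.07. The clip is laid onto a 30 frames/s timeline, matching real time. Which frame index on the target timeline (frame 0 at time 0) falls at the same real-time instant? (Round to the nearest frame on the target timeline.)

Source frame index: (0×3600 + 1×60 + 44) × 25 + 7 = 2607.
Real time: 2607 / (25) = 2607/25 s.
Target frame: (2607/25) × (30) = 15642/5 ≈ 3128.400 → 3128.

frame 3128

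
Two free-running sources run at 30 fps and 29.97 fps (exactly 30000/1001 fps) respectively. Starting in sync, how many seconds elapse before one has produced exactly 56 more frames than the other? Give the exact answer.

The gap grows by |30000/1001 − 30| = 30/1001 frames per second.
Time for a 56-frame gap: 56 ÷ (30/1001) = 28028/15 s.

28028/15 seconds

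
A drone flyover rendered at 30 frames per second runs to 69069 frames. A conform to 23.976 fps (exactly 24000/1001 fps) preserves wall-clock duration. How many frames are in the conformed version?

55200 frames

Target frames = source frames × (target rate / source rate) = 69069 × (24000/1001)/(30) = 69069 × 800/1001 = 55200.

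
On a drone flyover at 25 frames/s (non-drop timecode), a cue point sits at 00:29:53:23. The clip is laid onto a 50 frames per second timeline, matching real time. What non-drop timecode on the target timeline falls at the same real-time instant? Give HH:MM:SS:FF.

00:29:53:46

Source frame index: (0×3600 + 29×60 + 53) × 25 + 23 = 44848.
Real time: 44848 / (25) = 44848/25 s.
Target frame: (44848/25) × (50) = 89696.
At 50 labels/s: frame 89696 → 00:29:53:46.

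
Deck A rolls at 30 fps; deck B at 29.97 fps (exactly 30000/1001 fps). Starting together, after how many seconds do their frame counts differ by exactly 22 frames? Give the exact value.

The gap grows by |30000/1001 − 30| = 30/1001 frames per second.
Time for a 22-frame gap: 22 ÷ (30/1001) = 11011/15 s.

11011/15 seconds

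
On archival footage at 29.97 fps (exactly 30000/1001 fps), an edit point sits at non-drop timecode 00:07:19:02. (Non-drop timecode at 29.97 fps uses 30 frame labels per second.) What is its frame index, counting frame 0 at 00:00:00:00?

frame 13172

Total seconds to the label: (0 × 3600 + 7 × 60 + 19) = 439.
Frame index = 439 × 30 + 2 = 13172.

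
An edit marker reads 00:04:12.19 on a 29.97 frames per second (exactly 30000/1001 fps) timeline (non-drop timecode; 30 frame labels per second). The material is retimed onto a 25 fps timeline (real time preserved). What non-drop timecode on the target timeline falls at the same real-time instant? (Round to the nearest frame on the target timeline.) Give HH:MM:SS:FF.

Source frame index: (0×3600 + 4×60 + 12) × 30 + 19 = 7579.
Real time: 7579 / (30000/1001) = 7586579/30000 s.
Target frame: (7586579/30000) × (25) = 7586579/1200 ≈ 6322.149 → 6322.
At 25 labels/s: frame 6322 → 00:04:12:22.

00:04:12:22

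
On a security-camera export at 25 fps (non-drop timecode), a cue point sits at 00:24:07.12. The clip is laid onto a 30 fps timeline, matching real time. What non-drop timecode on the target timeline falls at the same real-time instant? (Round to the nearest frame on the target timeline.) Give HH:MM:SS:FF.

Source frame index: (0×3600 + 24×60 + 7) × 25 + 12 = 36187.
Real time: 36187 / (25) = 36187/25 s.
Target frame: (36187/25) × (30) = 217122/5 ≈ 43424.400 → 43424.
At 30 labels/s: frame 43424 → 00:24:07:14.

00:24:07:14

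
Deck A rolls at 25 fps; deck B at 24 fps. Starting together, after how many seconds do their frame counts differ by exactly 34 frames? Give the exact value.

34 seconds

The gap grows by |24 − 25| = 1 frame per second.
Time for a 34-frame gap: 34 ÷ (1) = 34 s.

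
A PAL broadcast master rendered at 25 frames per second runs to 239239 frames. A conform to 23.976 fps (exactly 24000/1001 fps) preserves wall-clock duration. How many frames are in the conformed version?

229440 frames

Target frames = source frames × (target rate / source rate) = 239239 × (24000/1001)/(25) = 239239 × 960/1001 = 229440.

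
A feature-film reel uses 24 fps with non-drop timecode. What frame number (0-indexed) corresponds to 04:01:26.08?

347672

Total seconds to the label: (4 × 3600 + 1 × 60 + 26) = 14486.
Frame index = 14486 × 24 + 8 = 347672.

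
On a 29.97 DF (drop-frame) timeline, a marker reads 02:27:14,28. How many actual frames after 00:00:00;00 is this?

As if non-drop at 30 labels/s: (2 × 3600 + 27 × 60 + 14) × 30 + 28 = 265048.
Minute boundaries passed: 147; those not divisible by 10: 147 − 14 = 133; dropped labels = 2 × 133 = 266.
Actual frame index = 265048 − 266 = 264782.

264782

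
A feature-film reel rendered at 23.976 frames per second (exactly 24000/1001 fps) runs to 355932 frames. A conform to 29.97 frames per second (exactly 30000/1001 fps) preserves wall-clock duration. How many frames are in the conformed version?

444915 frames

Target frames = source frames × (target rate / source rate) = 355932 × (30000/1001)/(24000/1001) = 355932 × 5/4 = 444915.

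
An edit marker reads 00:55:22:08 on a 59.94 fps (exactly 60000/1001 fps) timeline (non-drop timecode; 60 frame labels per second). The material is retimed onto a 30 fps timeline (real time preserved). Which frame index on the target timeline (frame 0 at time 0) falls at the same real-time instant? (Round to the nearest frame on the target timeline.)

Source frame index: (0×3600 + 55×60 + 22) × 60 + 8 = 199328.
Real time: 199328 / (60000/1001) = 6235229/1875 s.
Target frame: (6235229/1875) × (30) = 12470458/125 ≈ 99763.664 → 99764.

frame 99764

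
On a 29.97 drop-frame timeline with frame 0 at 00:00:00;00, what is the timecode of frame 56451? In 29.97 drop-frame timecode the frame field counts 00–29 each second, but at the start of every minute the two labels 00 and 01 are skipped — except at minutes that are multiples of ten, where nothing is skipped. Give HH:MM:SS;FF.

00:31:23;17

Ten DF minutes hold 17982 frames, so frame 56451 lies in block 3 (frames 53946–71927) with 2505 frames into that block.
The block's first minute is 1800 frames and the rest 1798 each; 2505 frames reaches minute 1, so 3 × 18 + 1 × 2 = 56 labels have been skipped so far.
Adding those back, label number 56451 + 56 = 56507 at 30 labels/s is 1883 s + 17 f = 0 h 31 min 23 s frame 17, i.e. 00:31:23;17.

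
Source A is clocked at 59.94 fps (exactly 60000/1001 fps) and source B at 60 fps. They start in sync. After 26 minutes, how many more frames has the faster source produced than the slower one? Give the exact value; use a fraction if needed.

7200/77 frames

26 min = 1560 s.
A emits 60000/1001 × 1560 = 7200000/77 frames; B emits 60 × 1560 = 93600.
Difference = 7200/77 frames (≈ 93.5065); B is ahead of A.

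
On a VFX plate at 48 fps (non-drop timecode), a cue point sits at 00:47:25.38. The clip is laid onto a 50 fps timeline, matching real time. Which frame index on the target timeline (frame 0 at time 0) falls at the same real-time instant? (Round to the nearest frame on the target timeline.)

frame 142290

Source frame index: (0×3600 + 47×60 + 25) × 48 + 38 = 136598.
Real time: 136598 / (48) = 68299/24 s.
Target frame: (68299/24) × (50) = 1707475/12 ≈ 142289.583 → 142290.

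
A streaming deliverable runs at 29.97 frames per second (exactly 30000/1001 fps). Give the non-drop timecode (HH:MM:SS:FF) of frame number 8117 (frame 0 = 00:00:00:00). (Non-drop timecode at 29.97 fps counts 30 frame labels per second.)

00:04:30:17

8117 ÷ 30 = 270 full seconds, remainder 17 frames.
270 s = 0 h 4 min 30 s.
Timecode: 00:04:30:17.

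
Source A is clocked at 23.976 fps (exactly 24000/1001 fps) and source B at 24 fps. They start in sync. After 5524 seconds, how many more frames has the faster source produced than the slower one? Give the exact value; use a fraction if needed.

132576/1001 frames

A emits 24000/1001 × 5524 = 132576000/1001 frames; B emits 24 × 5524 = 132576.
Difference = 132576/1001 frames (≈ 132.4436); B is ahead of A.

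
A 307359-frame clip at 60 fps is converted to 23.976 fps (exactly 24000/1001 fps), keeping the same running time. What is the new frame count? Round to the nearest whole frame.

Frames at target rate = 307359 × (24000/1001) / (60) = 9457200/77 ≈ 122820.779.
Nearest whole frame: 122821.

122821 frames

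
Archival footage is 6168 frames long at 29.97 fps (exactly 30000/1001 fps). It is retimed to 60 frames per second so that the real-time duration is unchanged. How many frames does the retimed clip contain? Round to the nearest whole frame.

12348 frames

Frames at target rate = 6168 × (60) / (30000/1001) = 1543542/125 ≈ 12348.336.
Nearest whole frame: 12348.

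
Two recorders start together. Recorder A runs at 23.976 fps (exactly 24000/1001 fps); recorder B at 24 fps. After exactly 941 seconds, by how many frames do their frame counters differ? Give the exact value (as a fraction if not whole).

22584/1001 frames

A emits 24000/1001 × 941 = 22584000/1001 frames; B emits 24 × 941 = 22584.
Difference = 22584/1001 frames (≈ 22.5614); B is ahead of A.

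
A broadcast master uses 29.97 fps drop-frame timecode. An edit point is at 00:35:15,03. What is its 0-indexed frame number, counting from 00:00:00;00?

As if non-drop at 30 labels/s: (0 × 3600 + 35 × 60 + 15) × 30 + 3 = 63453.
Minute boundaries passed: 35; those not divisible by 10: 35 − 3 = 32; dropped labels = 2 × 32 = 64.
Actual frame index = 63453 − 64 = 63389.

63389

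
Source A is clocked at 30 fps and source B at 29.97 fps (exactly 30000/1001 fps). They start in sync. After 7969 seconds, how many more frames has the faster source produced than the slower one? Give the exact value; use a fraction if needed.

18390/77 frames

A emits 30 × 7969 = 239070 frames; B emits 30000/1001 × 7969 = 18390000/77.
Difference = 18390/77 frames (≈ 238.8312); B is behind A.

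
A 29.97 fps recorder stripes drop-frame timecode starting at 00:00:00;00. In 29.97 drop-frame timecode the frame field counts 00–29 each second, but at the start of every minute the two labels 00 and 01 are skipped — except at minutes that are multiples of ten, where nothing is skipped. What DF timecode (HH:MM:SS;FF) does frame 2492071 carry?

Ten DF minutes hold 17982 frames, so frame 2492071 lies in block 138 (frames 2481516–2499497) with 10555 frames into that block.
The block's first minute is 1800 frames and the rest 1798 each; 10555 frames reaches minute 5, so 138 × 18 + 5 × 2 = 2494 labels have been skipped so far.
Adding those back, label number 2492071 + 2494 = 2494565 at 30 labels/s is 83152 s + 5 f = 23 h 5 min 52 s frame 5, i.e. 23:05:52;05.

23:05:52;05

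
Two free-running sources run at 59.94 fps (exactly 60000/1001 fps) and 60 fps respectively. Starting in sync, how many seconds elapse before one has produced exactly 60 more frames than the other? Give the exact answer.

The gap grows by |60 − 60000/1001| = 60/1001 frames per second.
Time for a 60-frame gap: 60 ÷ (60/1001) = 1001 s.

1001 seconds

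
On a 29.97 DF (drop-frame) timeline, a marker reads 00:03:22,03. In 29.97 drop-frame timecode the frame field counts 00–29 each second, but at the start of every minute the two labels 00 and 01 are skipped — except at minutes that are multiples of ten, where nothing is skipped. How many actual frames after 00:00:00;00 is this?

As if non-drop at 30 labels/s: (0 × 3600 + 3 × 60 + 22) × 30 + 3 = 6063.
Minute boundaries passed: 3; those not divisible by 10: 3 − 0 = 3; dropped labels = 2 × 3 = 6.
Actual frame index = 6063 − 6 = 6057.

6057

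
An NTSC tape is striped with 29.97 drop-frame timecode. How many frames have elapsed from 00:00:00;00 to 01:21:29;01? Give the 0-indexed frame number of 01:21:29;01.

Complete 10-minute blocks: 8, each 17982 frames → 143856.
Remaining 1 whole minute in the current block: 1800 + 0 × 1798 = 1800 frames.
Within the current minute: 29 × 30 + 1 − 2 = 869 (labels ;00/;01 skipped at this minute). Total = 143856 + 1800 + 869 = 146525.

146525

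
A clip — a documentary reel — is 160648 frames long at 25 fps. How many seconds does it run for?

6425.92 seconds

Running time = 160648 / (25) = 6425.92 s.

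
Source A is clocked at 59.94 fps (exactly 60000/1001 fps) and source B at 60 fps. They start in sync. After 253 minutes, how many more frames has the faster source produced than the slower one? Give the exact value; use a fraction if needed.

253 min = 15180 s.
A emits 60000/1001 × 15180 = 82800000/91 frames; B emits 60 × 15180 = 910800.
Difference = 82800/91 frames (≈ 909.8901); B is ahead of A.

82800/91 frames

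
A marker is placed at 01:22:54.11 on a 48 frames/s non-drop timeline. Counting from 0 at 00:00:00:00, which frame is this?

238763

Total seconds to the label: (1 × 3600 + 22 × 60 + 54) = 4974.
Frame index = 4974 × 48 + 11 = 238763.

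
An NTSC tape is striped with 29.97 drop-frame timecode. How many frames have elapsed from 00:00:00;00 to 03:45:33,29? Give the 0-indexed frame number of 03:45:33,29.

Complete 10-minute blocks: 22, each 17982 frames → 395604.
Remaining 5 whole minutes in the current block: 1800 + 4 × 1798 = 8992 frames.
Within the current minute: 33 × 30 + 29 − 2 = 1017 (labels ;00/;01 skipped at this minute). Total = 395604 + 8992 + 1017 = 405613.

405613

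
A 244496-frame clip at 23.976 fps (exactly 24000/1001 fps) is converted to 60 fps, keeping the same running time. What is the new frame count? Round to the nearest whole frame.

611851 frames

Frames at target rate = 244496 × (60) / (24000/1001) = 15296281/25 ≈ 611851.240.
Nearest whole frame: 611851.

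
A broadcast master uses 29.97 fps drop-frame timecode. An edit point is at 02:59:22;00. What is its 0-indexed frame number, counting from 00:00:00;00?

322536

As if non-drop at 30 labels/s: (2 × 3600 + 59 × 60 + 22) × 30 + 0 = 322860.
Minute boundaries passed: 179; those not divisible by 10: 179 − 17 = 162; dropped labels = 2 × 162 = 324.
Actual frame index = 322860 − 324 = 322536.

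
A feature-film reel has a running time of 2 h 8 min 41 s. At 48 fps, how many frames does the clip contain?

2 h 8 min 41 s = 7721 s.
Frames = 7721 × 48 = 370608.

370608 frames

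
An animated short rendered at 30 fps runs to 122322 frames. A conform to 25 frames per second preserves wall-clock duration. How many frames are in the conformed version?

101935 frames

Target frames = source frames × (target rate / source rate) = 122322 × (25)/(30) = 122322 × 5/6 = 101935.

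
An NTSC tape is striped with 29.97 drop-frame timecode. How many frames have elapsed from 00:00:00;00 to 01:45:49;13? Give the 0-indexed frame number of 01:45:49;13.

As if non-drop at 30 labels/s: (1 × 3600 + 45 × 60 + 49) × 30 + 13 = 190483.
Minute boundaries passed: 105; those not divisible by 10: 105 − 10 = 95; dropped labels = 2 × 95 = 190.
Actual frame index = 190483 − 190 = 190293.

190293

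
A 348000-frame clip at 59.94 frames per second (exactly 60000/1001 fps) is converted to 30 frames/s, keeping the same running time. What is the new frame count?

Target frames = source frames × (target rate / source rate) = 348000 × (30)/(60000/1001) = 348000 × 1001/2000 = 174174.

174174 frames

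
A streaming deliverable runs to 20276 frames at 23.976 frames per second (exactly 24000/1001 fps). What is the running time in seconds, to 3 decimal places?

845.678 seconds

Running time = 20276 × 1001/24000 = 5074069/6000 s ≈ 845.678 s.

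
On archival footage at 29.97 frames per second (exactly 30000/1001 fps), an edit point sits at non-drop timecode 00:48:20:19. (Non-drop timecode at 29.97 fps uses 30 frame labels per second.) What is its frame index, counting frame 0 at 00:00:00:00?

87019

Total seconds to the label: (0 × 3600 + 48 × 60 + 20) = 2900.
Frame index = 2900 × 30 + 19 = 87019.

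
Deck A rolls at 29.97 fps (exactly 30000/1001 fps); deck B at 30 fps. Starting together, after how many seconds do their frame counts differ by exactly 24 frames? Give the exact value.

800.8 seconds

The gap grows by |30 − 30000/1001| = 30/1001 frames per second.
Time for a 24-frame gap: 24 ÷ (30/1001) = 800.8 s.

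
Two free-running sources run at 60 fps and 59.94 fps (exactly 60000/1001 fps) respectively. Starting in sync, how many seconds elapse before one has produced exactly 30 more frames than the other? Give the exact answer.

500.5 seconds

The gap grows by |60000/1001 − 60| = 60/1001 frames per second.
Time for a 30-frame gap: 30 ÷ (60/1001) = 500.5 s.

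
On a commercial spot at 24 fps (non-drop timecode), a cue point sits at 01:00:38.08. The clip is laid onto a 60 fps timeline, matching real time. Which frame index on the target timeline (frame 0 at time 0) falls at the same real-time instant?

frame 218300

Source frame index: (1×3600 + 0×60 + 38) × 24 + 8 = 87320.
Real time: 87320 / (24) = 10915/3 s.
Target frame: (10915/3) × (60) = 218300.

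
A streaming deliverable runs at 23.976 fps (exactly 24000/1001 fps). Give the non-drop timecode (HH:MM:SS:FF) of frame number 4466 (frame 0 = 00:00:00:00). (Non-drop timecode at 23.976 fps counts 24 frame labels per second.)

00:03:06:02

4466 ÷ 24 = 186 full seconds, remainder 2 frames.
186 s = 0 h 3 min 6 s.
Timecode: 00:03:06:02.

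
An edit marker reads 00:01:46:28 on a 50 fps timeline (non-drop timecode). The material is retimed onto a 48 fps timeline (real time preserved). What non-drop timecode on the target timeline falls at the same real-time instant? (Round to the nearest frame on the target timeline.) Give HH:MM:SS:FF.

00:01:46:27

Source frame index: (0×3600 + 1×60 + 46) × 50 + 28 = 5328.
Real time: 5328 / (50) = 2664/25 s.
Target frame: (2664/25) × (48) = 127872/25 ≈ 5114.880 → 5115.
At 48 labels/s: frame 5115 → 00:01:46:27.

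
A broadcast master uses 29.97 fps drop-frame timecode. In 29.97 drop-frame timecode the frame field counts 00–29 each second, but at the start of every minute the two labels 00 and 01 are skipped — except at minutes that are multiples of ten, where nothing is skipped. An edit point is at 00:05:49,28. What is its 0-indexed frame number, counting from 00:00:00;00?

10488

Complete 10-minute blocks: 0, each 17982 frames → 0.
Remaining 5 whole minutes in the current block: 1800 + 4 × 1798 = 8992 frames.
Within the current minute: 49 × 30 + 28 − 2 = 1496 (labels ;00/;01 skipped at this minute). Total = 0 + 8992 + 1496 = 10488.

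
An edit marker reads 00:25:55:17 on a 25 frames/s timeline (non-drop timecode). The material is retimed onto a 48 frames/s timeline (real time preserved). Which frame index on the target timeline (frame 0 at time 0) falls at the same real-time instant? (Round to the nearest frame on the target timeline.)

Source frame index: (0×3600 + 25×60 + 55) × 25 + 17 = 38892.
Real time: 38892 / (25) = 38892/25 s.
Target frame: (38892/25) × (48) = 1866816/25 ≈ 74672.640 → 74673.

frame 74673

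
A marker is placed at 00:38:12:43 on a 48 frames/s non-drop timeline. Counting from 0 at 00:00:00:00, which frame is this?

frame 110059

Total seconds to the label: (0 × 3600 + 38 × 60 + 12) = 2292.
Frame index = 2292 × 48 + 43 = 110059.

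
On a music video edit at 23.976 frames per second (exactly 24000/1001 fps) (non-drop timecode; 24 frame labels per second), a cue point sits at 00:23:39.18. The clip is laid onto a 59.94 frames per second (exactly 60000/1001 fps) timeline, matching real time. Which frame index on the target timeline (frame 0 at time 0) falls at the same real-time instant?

frame 85185

Source frame index: (0×3600 + 23×60 + 39) × 24 + 18 = 34074.
Real time: 34074 / (24000/1001) = 5684679/4000 s.
Target frame: (5684679/4000) × (60000/1001) = 85185.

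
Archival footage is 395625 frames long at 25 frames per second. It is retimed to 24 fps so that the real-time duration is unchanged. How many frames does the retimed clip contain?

Target frames = source frames × (target rate / source rate) = 395625 × (24)/(25) = 395625 × 24/25 = 379800.

379800 frames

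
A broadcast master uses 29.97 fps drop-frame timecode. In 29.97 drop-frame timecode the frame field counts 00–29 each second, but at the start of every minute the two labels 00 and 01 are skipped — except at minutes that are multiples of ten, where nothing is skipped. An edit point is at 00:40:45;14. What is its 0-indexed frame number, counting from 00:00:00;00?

As if non-drop at 30 labels/s: (0 × 3600 + 40 × 60 + 45) × 30 + 14 = 73364.
Minute boundaries passed: 40; those not divisible by 10: 40 − 4 = 36; dropped labels = 2 × 36 = 72.
Actual frame index = 73364 − 72 = 73292.

73292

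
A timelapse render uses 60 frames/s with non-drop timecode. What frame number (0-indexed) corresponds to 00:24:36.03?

frame 88563

Total seconds to the label: (0 × 3600 + 24 × 60 + 36) = 1476.
Frame index = 1476 × 60 + 3 = 88563.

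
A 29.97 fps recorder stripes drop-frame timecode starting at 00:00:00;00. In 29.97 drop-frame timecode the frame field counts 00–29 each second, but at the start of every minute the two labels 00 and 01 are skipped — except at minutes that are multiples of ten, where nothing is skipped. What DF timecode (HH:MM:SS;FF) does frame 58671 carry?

00:32:37;19

Each 10-minute DF block holds 10 × 60 × 30 − 9 × 2 = 17982 frames. 58671 ÷ 17982 → 3 full blocks, remainder 4725.
Within the partial block the first minute is 1800 frames and each further minute 1798, so 2 further minute boundaries passed. Total skipped labels = 18 × 3 + 2 × 2 = 58.
Non-drop label index = 58671 + 58 = 58729; at 30 labels/s that is 00:32:37:19, i.e. DF 00:32:37;19.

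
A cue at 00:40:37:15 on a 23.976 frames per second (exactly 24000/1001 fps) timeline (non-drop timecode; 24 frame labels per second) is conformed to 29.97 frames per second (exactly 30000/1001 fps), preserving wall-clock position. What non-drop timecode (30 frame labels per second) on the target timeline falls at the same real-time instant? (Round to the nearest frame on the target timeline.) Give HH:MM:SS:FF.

Source frame index: (0×3600 + 40×60 + 37) × 24 + 15 = 58503.
Real time: 58503 / (24000/1001) = 19520501/8000 s.
Target frame: (19520501/8000) × (30000/1001) = 292515/4 ≈ 73128.750 → 73129.
At 30 labels/s: frame 73129 → 00:40:37:19.

00:40:37:19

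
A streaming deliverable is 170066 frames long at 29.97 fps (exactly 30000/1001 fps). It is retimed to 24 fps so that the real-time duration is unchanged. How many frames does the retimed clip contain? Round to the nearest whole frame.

Frames at target rate = 170066 × (24) / (30000/1001) = 85118033/625 ≈ 136188.853.
Nearest whole frame: 136189.

136189 frames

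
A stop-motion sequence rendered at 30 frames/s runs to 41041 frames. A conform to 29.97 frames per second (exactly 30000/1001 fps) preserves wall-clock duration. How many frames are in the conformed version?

41000 frames

Target frames = source frames × (target rate / source rate) = 41041 × (30000/1001)/(30) = 41041 × 1000/1001 = 41000.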